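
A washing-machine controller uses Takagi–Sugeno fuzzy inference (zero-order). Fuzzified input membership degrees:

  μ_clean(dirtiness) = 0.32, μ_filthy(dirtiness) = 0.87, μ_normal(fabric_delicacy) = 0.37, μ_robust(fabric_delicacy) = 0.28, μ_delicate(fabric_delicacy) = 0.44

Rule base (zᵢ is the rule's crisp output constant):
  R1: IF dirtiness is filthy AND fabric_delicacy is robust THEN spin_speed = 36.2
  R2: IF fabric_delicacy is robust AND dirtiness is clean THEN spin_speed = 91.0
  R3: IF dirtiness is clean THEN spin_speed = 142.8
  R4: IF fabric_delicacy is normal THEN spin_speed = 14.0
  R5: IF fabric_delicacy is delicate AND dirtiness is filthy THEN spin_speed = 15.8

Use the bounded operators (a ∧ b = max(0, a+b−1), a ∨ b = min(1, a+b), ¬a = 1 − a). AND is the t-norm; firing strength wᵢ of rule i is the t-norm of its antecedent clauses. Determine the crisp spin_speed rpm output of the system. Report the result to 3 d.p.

53.221

R1 (z=36.2): filthy=0.87, robust=0.28; AND[max(0, a+b−1)] → w = 0.15
R2 (z=91.0): robust=0.28, clean=0.32; AND[max(0, a+b−1)] → w = 0.00
R3 (z=142.8): clean=0.32 → w = 0.32
R4 (z=14.0): normal=0.37 → w = 0.37
R5 (z=15.8): delicate=0.44, filthy=0.87; AND[max(0, a+b−1)] → w = 0.31
Weighted average = (0.15·36.2 + 0.00·91.0 + 0.32·142.8 + 0.37·14.0 + 0.31·15.8) / (0.15 + 0.00 + 0.32 + 0.37 + 0.31)
  = 61.2040 / 1.1500 = 53.221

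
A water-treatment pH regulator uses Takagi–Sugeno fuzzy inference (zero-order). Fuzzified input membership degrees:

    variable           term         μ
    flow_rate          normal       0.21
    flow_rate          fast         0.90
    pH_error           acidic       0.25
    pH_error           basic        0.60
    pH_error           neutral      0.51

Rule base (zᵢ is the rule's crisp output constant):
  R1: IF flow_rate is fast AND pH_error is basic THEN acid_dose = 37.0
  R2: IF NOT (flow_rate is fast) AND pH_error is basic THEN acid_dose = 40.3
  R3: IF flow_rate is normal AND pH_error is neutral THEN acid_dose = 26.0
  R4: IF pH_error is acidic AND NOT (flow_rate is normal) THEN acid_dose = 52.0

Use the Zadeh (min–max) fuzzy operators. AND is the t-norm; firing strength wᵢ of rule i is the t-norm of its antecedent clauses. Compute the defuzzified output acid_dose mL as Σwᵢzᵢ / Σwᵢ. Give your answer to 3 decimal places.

R1 (z=37.0): fast=0.90, basic=0.60; AND[min(a, b)] → w = 0.60
R2 (z=40.3): ¬fast=1−0.90=0.10, basic=0.60; AND[min(a, b)] → w = 0.10
R3 (z=26.0): normal=0.21, neutral=0.51; AND[min(a, b)] → w = 0.21
R4 (z=52.0): acidic=0.25, ¬normal=1−0.21=0.79; AND[min(a, b)] → w = 0.25
Weighted average = (0.60·37.0 + 0.10·40.3 + 0.21·26.0 + 0.25·52.0) / (0.60 + 0.10 + 0.21 + 0.25)
  = 44.6900 / 1.1600 = 38.526

38.526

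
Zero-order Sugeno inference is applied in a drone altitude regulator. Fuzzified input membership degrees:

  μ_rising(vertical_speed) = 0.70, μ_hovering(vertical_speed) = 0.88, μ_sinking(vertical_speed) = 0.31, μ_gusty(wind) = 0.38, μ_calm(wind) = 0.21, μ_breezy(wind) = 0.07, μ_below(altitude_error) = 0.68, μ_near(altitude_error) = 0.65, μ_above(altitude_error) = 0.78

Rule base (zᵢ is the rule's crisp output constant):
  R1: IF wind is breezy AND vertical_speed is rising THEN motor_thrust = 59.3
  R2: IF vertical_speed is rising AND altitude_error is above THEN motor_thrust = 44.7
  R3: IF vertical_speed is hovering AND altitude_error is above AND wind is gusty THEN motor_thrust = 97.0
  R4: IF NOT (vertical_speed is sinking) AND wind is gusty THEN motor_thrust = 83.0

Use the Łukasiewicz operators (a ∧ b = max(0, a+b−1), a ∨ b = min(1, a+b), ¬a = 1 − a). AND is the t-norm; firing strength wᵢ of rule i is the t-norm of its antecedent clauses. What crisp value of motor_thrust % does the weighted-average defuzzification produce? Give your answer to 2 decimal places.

52.79

R1 (z=59.3): breezy=0.07, rising=0.70; AND[max(0, a+b−1)] → w = 0.00
R2 (z=44.7): rising=0.70, above=0.78; AND[max(0, a+b−1)] → w = 0.48
R3 (z=97.0): hovering=0.88, above=0.78, gusty=0.38; AND[max(0, a+b−1)] → w = 0.04
R4 (z=83.0): ¬sinking=1−0.31=0.69, gusty=0.38; AND[max(0, a+b−1)] → w = 0.07
Weighted average = (0.00·59.3 + 0.48·44.7 + 0.04·97.0 + 0.07·83.0) / (0.00 + 0.48 + 0.04 + 0.07)
  = 31.1460 / 0.5900 = 52.79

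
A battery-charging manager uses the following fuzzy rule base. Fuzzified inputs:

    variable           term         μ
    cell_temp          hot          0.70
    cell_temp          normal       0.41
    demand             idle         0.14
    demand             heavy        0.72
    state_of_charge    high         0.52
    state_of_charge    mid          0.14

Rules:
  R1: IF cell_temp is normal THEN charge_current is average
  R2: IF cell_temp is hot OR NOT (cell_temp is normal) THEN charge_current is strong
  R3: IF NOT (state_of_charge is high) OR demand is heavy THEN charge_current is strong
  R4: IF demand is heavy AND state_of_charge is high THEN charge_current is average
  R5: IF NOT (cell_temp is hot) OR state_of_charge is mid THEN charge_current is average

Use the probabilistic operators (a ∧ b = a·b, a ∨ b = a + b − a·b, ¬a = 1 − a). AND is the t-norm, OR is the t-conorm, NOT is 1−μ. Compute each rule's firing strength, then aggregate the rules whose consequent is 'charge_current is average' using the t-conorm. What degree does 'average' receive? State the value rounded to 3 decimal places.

0.778

R1: normal=0.41 → w = 0.4100
R2: hot=0.70, ¬normal=1−0.41=0.59; OR[a + b − a·b] → w = 0.8770
R3: ¬high=1−0.52=0.48, heavy=0.72; OR[a + b − a·b] → w = 0.8544
R4: heavy=0.72, high=0.52; AND[a·b] → w = 0.3744
R5: ¬hot=1−0.70=0.30, mid=0.14; OR[a + b − a·b] → w = 0.3980
Rules with consequent 'average': {R1, R4, R5} → strengths 0.4100, 0.3744, 0.3980
Aggregate via t-conorm [a + b − a·b]: 0.7778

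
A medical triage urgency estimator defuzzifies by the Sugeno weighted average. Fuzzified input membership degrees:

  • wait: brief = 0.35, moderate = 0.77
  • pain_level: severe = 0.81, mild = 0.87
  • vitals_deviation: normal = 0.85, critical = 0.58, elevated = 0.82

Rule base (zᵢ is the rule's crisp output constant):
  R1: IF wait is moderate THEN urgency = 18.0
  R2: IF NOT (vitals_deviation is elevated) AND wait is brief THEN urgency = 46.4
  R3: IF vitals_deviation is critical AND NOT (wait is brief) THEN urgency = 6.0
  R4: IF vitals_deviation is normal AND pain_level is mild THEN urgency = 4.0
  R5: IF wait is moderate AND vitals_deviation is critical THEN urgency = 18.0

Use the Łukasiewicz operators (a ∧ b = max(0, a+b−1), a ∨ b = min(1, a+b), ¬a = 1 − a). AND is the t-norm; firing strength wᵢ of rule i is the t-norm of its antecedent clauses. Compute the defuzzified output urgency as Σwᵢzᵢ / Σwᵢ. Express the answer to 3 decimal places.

R1 (z=18.0): moderate=0.77 → w = 0.77
R2 (z=46.4): ¬elevated=1−0.82=0.18, brief=0.35; AND[max(0, a+b−1)] → w = 0.00
R3 (z=6.0): critical=0.58, ¬brief=1−0.35=0.65; AND[max(0, a+b−1)] → w = 0.23
R4 (z=4.0): normal=0.85, mild=0.87; AND[max(0, a+b−1)] → w = 0.72
R5 (z=18.0): moderate=0.77, critical=0.58; AND[max(0, a+b−1)] → w = 0.35
Weighted average = (0.77·18.0 + 0.00·46.4 + 0.23·6.0 + 0.72·4.0 + 0.35·18.0) / (0.77 + 0.00 + 0.23 + 0.72 + 0.35)
  = 24.4200 / 2.0700 = 11.797

11.797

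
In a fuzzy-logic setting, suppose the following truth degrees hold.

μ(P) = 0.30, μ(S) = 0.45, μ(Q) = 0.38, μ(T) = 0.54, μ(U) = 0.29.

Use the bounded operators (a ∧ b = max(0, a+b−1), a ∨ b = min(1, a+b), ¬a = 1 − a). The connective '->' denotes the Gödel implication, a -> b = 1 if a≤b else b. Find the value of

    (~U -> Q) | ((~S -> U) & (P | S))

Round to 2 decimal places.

0.42

~U = 1 − 0.29 = 0.71
~U -> Q  [Gödel: 1 if a≤b else b] with a=0.71, b=0.38 → 0.38
~S = 1 − 0.45 = 0.55
~S -> U  [Gödel: 1 if a≤b else b] with a=0.55, b=0.29 → 0.29
P | S = min(1, a+b) on (0.30, 0.45) = 0.75
(~S -> U) & (P | S) = max(0, a+b−1) on (0.29, 0.75) = 0.04
(~U -> Q) | ((~S -> U) & (P | S)) = min(1, a+b) on (0.38, 0.04) = 0.42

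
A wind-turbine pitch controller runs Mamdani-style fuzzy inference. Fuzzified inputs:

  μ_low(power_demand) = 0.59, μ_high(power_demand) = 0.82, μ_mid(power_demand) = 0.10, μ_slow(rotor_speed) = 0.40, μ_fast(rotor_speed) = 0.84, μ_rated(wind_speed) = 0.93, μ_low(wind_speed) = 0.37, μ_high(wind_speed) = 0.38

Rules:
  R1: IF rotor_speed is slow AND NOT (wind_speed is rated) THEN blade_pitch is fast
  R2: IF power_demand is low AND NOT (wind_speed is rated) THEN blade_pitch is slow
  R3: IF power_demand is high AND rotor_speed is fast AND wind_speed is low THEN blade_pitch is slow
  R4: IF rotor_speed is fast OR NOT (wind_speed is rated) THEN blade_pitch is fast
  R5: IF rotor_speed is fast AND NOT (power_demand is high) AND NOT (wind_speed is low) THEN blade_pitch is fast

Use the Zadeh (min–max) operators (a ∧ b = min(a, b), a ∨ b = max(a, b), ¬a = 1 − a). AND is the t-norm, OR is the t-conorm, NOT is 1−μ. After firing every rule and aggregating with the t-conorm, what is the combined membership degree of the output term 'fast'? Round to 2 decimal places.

R1: slow=0.40, ¬rated=1−0.93=0.07; AND[min(a, b)] → w = 0.07
R2: low=0.59, ¬rated=1−0.93=0.07; AND[min(a, b)] → w = 0.07
R3: high=0.82, fast=0.84, low=0.37; AND[min(a, b)] → w = 0.37
R4: fast=0.84, ¬rated=1−0.93=0.07; OR[max(a, b)] → w = 0.84
R5: fast=0.84, ¬high=1−0.82=0.18, ¬low=1−0.37=0.63; AND[min(a, b)] → w = 0.18
Rules with consequent 'fast': {R1, R4, R5} → strengths 0.07, 0.84, 0.18
Aggregate via t-conorm [max(a, b)]: 0.84

0.84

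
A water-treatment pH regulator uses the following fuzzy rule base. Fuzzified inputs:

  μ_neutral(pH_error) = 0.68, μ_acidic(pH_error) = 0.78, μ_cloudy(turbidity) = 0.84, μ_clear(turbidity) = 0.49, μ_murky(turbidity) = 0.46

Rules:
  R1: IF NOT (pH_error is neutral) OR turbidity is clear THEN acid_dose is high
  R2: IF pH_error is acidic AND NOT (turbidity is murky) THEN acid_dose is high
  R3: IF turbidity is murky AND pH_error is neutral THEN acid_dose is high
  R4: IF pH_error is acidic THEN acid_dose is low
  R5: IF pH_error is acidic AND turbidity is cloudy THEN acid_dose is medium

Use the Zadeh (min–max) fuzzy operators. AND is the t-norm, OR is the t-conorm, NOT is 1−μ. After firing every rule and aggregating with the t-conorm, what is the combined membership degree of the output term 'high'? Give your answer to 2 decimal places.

R1: ¬neutral=1−0.68=0.32, clear=0.49; OR[max(a, b)] → w = 0.49
R2: acidic=0.78, ¬murky=1−0.46=0.54; AND[min(a, b)] → w = 0.54
R3: murky=0.46, neutral=0.68; AND[min(a, b)] → w = 0.46
R4: acidic=0.78 → w = 0.78
R5: acidic=0.78, cloudy=0.84; AND[min(a, b)] → w = 0.78
Rules with consequent 'high': {R1, R2, R3} → strengths 0.49, 0.54, 0.46
Aggregate via t-conorm [max(a, b)]: 0.54

0.54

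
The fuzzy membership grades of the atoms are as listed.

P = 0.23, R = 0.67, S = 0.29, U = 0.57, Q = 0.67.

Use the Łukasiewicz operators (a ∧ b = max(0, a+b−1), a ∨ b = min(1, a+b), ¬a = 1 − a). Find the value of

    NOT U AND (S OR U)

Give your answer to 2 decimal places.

0.29

NOT U = 1 − 0.57 = 0.43
S OR U = min(1, a+b) on (0.29, 0.57) = 0.86
NOT U AND (S OR U) = max(0, a+b−1) on (0.43, 0.86) = 0.29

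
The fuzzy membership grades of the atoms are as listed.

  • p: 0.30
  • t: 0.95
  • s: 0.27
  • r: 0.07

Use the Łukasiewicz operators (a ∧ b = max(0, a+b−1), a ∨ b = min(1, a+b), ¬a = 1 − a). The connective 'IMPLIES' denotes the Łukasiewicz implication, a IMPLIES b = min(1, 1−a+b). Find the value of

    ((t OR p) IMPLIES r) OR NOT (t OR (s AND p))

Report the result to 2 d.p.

t OR p = min(1, a+b) on (0.95, 0.30) = 1.00
(t OR p) IMPLIES r  [Łukasiewicz: min(1, 1−a+b)] with a=1.00, b=0.07 → 0.07
s AND p = max(0, a+b−1) on (0.27, 0.30) = 0.00
t OR (s AND p) = min(1, a+b) on (0.95, 0.00) = 0.95
NOT (t OR (s AND p)) = 1 − 0.95 = 0.05
((t OR p) IMPLIES r) OR NOT (t OR (s AND p)) = min(1, a+b) on (0.07, 0.05) = 0.12

0.12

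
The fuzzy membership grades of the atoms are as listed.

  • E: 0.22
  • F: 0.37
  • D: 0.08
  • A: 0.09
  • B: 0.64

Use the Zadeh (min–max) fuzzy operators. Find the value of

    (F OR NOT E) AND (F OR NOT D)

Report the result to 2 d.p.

NOT E = 1 − 0.22 = 0.78
F OR NOT E = max(a, b) on (0.37, 0.78) = 0.78
NOT D = 1 − 0.08 = 0.92
F OR NOT D = max(a, b) on (0.37, 0.92) = 0.92
(F OR NOT E) AND (F OR NOT D) = min(a, b) on (0.78, 0.92) = 0.78

0.78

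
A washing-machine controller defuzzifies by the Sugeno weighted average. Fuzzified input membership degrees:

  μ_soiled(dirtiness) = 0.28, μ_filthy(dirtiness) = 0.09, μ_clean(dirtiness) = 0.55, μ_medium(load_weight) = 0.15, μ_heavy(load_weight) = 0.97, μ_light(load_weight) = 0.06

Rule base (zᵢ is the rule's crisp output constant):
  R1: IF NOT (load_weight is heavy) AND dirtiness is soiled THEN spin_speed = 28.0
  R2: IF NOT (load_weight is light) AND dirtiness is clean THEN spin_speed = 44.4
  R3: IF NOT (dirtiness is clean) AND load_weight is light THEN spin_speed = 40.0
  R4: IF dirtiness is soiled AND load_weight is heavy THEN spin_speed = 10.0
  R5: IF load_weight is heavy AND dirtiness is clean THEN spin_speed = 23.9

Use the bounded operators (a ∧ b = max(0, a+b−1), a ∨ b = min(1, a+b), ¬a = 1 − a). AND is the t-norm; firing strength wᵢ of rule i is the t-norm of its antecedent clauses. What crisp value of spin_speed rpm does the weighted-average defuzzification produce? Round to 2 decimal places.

29.11

R1 (z=28.0): ¬heavy=1−0.97=0.03, soiled=0.28; AND[max(0, a+b−1)] → w = 0.00
R2 (z=44.4): ¬light=1−0.06=0.94, clean=0.55; AND[max(0, a+b−1)] → w = 0.49
R3 (z=40.0): ¬clean=1−0.55=0.45, light=0.06; AND[max(0, a+b−1)] → w = 0.00
R4 (z=10.0): soiled=0.28, heavy=0.97; AND[max(0, a+b−1)] → w = 0.25
R5 (z=23.9): heavy=0.97, clean=0.55; AND[max(0, a+b−1)] → w = 0.52
Weighted average = (0.00·28.0 + 0.49·44.4 + 0.00·40.0 + 0.25·10.0 + 0.52·23.9) / (0.00 + 0.49 + 0.00 + 0.25 + 0.52)
  = 36.6840 / 1.2600 = 29.11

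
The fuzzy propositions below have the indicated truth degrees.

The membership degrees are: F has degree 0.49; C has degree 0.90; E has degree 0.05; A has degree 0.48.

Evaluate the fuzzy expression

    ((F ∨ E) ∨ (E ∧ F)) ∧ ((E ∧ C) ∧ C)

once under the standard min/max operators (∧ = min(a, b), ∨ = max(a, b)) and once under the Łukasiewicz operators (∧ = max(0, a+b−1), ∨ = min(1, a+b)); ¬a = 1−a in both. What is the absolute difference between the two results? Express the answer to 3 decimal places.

Under standard min/max:
  F ∨ E = max(a, b) on (0.49, 0.05) = 0.49
  E ∧ F = min(a, b) on (0.05, 0.49) = 0.05
  (F ∨ E) ∨ (E ∧ F) = max(a, b) on (0.49, 0.05) = 0.49
  E ∧ C = min(a, b) on (0.05, 0.90) = 0.05
  (E ∧ C) ∧ C = min(a, b) on (0.05, 0.90) = 0.05
  ((F ∨ E) ∨ (E ∧ F)) ∧ ((E ∧ C) ∧ C) = min(a, b) on (0.49, 0.05) = 0.05
  → value = 0.0500
Under Łukasiewicz:
  F ∨ E = min(1, a+b) on (0.49, 0.05) = 0.54
  E ∧ F = max(0, a+b−1) on (0.05, 0.49) = 0.00
  (F ∨ E) ∨ (E ∧ F) = min(1, a+b) on (0.54, 0.00) = 0.54
  E ∧ C = max(0, a+b−1) on (0.05, 0.90) = 0.00
  (E ∧ C) ∧ C = max(0, a+b−1) on (0.00, 0.90) = 0.00
  ((F ∨ E) ∨ (E ∧ F)) ∧ ((E ∧ C) ∧ C) = max(0, a+b−1) on (0.54, 0.00) = 0.00
  → value = 0.0000
|0.0500 − 0.0000| = 0.050

0.050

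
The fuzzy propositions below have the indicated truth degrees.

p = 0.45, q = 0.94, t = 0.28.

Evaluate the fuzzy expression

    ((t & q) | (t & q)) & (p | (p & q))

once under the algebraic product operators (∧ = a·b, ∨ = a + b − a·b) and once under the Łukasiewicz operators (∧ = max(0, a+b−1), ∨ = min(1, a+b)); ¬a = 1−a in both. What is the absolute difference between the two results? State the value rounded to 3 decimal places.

0.032

Under algebraic product:
  t & q = a·b on (0.2800, 0.9400) = 0.2632
  t & q = a·b on (0.2800, 0.9400) = 0.2632
  (t & q) | (t & q) = a + b − a·b on (0.2632, 0.2632) = 0.4571
  p & q = a·b on (0.4500, 0.9400) = 0.4230
  p | (p & q) = a + b − a·b on (0.4500, 0.4230) = 0.6826
  ((t & q) | (t & q)) & (p | (p & q)) = a·b on (0.4571, 0.6826) = 0.3121
  → value = 0.3121
Under Łukasiewicz:
  t & q = max(0, a+b−1) on (0.28, 0.94) = 0.22
  t & q = max(0, a+b−1) on (0.28, 0.94) = 0.22
  (t & q) | (t & q) = min(1, a+b) on (0.22, 0.22) = 0.44
  p & q = max(0, a+b−1) on (0.45, 0.94) = 0.39
  p | (p & q) = min(1, a+b) on (0.45, 0.39) = 0.84
  ((t & q) | (t & q)) & (p | (p & q)) = max(0, a+b−1) on (0.44, 0.84) = 0.28
  → value = 0.2800
|0.3121 − 0.2800| = 0.032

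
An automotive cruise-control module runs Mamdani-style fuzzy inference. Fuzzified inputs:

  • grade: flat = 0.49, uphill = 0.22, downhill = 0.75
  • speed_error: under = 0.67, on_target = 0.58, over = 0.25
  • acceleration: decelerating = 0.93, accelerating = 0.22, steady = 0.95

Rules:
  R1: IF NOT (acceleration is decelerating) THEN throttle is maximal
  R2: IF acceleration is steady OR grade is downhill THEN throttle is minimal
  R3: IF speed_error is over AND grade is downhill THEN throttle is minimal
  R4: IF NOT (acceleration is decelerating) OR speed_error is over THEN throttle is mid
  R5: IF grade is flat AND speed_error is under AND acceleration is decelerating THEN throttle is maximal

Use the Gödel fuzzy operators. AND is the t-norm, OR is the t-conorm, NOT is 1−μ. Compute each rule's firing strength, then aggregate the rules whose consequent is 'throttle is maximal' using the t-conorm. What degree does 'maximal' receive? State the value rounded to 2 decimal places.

0.49

R1: ¬decelerating=1−0.93=0.07 → w = 0.07
R2: steady=0.95, downhill=0.75; OR[max(a, b)] → w = 0.95
R3: over=0.25, downhill=0.75; AND[min(a, b)] → w = 0.25
R4: ¬decelerating=1−0.93=0.07, over=0.25; OR[max(a, b)] → w = 0.25
R5: flat=0.49, under=0.67, decelerating=0.93; AND[min(a, b)] → w = 0.49
Rules with consequent 'maximal': {R1, R5} → strengths 0.07, 0.49
Aggregate via t-conorm [max(a, b)]: 0.49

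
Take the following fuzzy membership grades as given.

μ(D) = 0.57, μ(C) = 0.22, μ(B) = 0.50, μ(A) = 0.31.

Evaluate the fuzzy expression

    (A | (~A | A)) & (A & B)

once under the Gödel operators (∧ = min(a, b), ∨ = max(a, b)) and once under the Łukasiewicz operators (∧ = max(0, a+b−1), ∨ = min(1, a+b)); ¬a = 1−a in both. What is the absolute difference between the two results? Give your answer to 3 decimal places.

Under Gödel:
  ~A = 1 − 0.31 = 0.69
  ~A | A = max(a, b) on (0.69, 0.31) = 0.69
  A | (~A | A) = max(a, b) on (0.31, 0.69) = 0.69
  A & B = min(a, b) on (0.31, 0.50) = 0.31
  (A | (~A | A)) & (A & B) = min(a, b) on (0.69, 0.31) = 0.31
  → value = 0.3100
Under Łukasiewicz:
  ~A = 1 − 0.31 = 0.69
  ~A | A = min(1, a+b) on (0.69, 0.31) = 1.00
  A | (~A | A) = min(1, a+b) on (0.31, 1.00) = 1.00
  A & B = max(0, a+b−1) on (0.31, 0.50) = 0.00
  (A | (~A | A)) & (A & B) = max(0, a+b−1) on (1.00, 0.00) = 0.00
  → value = 0.0000
|0.3100 − 0.0000| = 0.310

0.310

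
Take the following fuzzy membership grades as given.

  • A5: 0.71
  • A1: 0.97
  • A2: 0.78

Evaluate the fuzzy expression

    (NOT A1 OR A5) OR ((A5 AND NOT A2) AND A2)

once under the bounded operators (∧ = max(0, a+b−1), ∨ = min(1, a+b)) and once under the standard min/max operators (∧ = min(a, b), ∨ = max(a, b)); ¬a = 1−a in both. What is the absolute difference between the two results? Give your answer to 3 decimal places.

Under bounded:
  NOT A1 = 1 − 0.97 = 0.03
  NOT A1 OR A5 = min(1, a+b) on (0.03, 0.71) = 0.74
  NOT A2 = 1 − 0.78 = 0.22
  A5 AND NOT A2 = max(0, a+b−1) on (0.71, 0.22) = 0.00
  (A5 AND NOT A2) AND A2 = max(0, a+b−1) on (0.00, 0.78) = 0.00
  (NOT A1 OR A5) OR ((A5 AND NOT A2) AND A2) = min(1, a+b) on (0.74, 0.00) = 0.74
  → value = 0.7400
Under standard min/max:
  NOT A1 = 1 − 0.97 = 0.03
  NOT A1 OR A5 = max(a, b) on (0.03, 0.71) = 0.71
  NOT A2 = 1 − 0.78 = 0.22
  A5 AND NOT A2 = min(a, b) on (0.71, 0.22) = 0.22
  (A5 AND NOT A2) AND A2 = min(a, b) on (0.22, 0.78) = 0.22
  (NOT A1 OR A5) OR ((A5 AND NOT A2) AND A2) = max(a, b) on (0.71, 0.22) = 0.71
  → value = 0.7100
|0.7400 − 0.7100| = 0.030

0.030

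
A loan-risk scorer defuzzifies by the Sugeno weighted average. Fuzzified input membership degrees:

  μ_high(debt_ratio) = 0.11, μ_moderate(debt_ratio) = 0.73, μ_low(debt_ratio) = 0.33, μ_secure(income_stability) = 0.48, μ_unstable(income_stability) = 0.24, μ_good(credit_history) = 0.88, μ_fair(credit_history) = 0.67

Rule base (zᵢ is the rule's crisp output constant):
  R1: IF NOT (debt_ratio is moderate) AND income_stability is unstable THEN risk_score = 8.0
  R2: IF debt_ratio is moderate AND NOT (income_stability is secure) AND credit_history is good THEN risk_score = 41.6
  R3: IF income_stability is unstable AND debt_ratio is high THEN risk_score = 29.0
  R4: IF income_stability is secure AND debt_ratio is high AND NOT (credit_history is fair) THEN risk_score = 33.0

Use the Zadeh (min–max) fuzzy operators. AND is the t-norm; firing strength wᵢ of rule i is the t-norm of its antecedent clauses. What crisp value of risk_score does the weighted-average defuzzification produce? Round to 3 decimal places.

R1 (z=8.0): ¬moderate=1−0.73=0.27, unstable=0.24; AND[min(a, b)] → w = 0.24
R2 (z=41.6): moderate=0.73, ¬secure=1−0.48=0.52, good=0.88; AND[min(a, b)] → w = 0.52
R3 (z=29.0): unstable=0.24, high=0.11; AND[min(a, b)] → w = 0.11
R4 (z=33.0): secure=0.48, high=0.11, ¬fair=1−0.67=0.33; AND[min(a, b)] → w = 0.11
Weighted average = (0.24·8.0 + 0.52·41.6 + 0.11·29.0 + 0.11·33.0) / (0.24 + 0.52 + 0.11 + 0.11)
  = 30.3720 / 0.9800 = 30.992

30.992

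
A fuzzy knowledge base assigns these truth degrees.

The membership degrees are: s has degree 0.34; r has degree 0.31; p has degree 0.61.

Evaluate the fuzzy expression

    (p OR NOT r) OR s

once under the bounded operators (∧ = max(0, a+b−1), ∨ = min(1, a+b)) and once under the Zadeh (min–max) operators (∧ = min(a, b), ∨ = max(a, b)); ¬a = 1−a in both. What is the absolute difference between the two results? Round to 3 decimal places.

0.310

Under bounded:
  NOT r = 1 − 0.31 = 0.69
  p OR NOT r = min(1, a+b) on (0.61, 0.69) = 1.00
  (p OR NOT r) OR s = min(1, a+b) on (1.00, 0.34) = 1.00
  → value = 1.0000
Under Zadeh (min–max):
  NOT r = 1 − 0.31 = 0.69
  p OR NOT r = max(a, b) on (0.61, 0.69) = 0.69
  (p OR NOT r) OR s = max(a, b) on (0.69, 0.34) = 0.69
  → value = 0.6900
|1.0000 − 0.6900| = 0.310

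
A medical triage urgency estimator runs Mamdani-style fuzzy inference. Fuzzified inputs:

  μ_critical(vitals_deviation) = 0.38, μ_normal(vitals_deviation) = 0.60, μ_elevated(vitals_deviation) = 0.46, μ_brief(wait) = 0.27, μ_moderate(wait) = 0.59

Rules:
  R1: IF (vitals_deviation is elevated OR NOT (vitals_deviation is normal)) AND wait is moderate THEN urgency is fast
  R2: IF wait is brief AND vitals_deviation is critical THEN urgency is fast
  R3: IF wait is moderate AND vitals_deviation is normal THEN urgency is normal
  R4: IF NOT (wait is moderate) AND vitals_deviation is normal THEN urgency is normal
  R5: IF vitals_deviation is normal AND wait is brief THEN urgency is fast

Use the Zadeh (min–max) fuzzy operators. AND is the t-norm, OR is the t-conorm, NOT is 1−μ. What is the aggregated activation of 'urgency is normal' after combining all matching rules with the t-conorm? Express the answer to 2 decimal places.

R1: (elevated=0.46 OR ¬normal=1−0.60=0.40) = 0.46; AND[min(a, b)] with moderate=0.59 → w = 0.46
R2: brief=0.27, critical=0.38; AND[min(a, b)] → w = 0.27
R3: moderate=0.59, normal=0.60; AND[min(a, b)] → w = 0.59
R4: ¬moderate=1−0.59=0.41, normal=0.60; AND[min(a, b)] → w = 0.41
R5: normal=0.60, brief=0.27; AND[min(a, b)] → w = 0.27
Rules with consequent 'normal': {R3, R4} → strengths 0.59, 0.41
Aggregate via t-conorm [max(a, b)]: 0.59

0.59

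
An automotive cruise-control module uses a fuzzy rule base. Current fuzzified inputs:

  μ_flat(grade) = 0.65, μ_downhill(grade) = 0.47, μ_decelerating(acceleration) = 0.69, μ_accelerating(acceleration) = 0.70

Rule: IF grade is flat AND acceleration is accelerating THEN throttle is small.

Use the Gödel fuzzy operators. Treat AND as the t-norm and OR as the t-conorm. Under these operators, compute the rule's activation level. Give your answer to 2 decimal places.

0.65

firing strength: flat=0.65, accelerating=0.70; AND[min(a, b)] → w = 0.65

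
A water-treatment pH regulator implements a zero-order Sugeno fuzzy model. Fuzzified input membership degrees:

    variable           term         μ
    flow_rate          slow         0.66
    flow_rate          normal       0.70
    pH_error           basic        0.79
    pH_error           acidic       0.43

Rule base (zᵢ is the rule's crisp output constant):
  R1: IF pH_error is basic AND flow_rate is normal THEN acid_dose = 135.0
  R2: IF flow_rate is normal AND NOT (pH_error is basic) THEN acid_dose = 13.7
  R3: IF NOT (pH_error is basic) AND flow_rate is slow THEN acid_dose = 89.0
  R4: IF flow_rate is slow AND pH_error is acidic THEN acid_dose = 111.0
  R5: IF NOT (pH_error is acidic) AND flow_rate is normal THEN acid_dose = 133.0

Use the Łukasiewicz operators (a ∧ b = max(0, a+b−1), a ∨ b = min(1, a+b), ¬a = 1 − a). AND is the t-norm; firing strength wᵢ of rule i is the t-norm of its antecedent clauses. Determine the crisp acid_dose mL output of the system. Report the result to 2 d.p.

R1 (z=135.0): basic=0.79, normal=0.70; AND[max(0, a+b−1)] → w = 0.49
R2 (z=13.7): normal=0.70, ¬basic=1−0.79=0.21; AND[max(0, a+b−1)] → w = 0.00
R3 (z=89.0): ¬basic=1−0.79=0.21, slow=0.66; AND[max(0, a+b−1)] → w = 0.00
R4 (z=111.0): slow=0.66, acidic=0.43; AND[max(0, a+b−1)] → w = 0.09
R5 (z=133.0): ¬acidic=1−0.43=0.57, normal=0.70; AND[max(0, a+b−1)] → w = 0.27
Weighted average = (0.49·135.0 + 0.00·13.7 + 0.00·89.0 + 0.09·111.0 + 0.27·133.0) / (0.49 + 0.00 + 0.00 + 0.09 + 0.27)
  = 112.0500 / 0.8500 = 131.82

131.82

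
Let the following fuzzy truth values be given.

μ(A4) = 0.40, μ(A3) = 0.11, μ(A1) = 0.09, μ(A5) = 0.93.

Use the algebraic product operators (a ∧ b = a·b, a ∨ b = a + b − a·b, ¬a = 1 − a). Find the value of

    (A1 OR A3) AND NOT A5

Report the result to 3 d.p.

A1 OR A3 = a + b − a·b on (0.0900, 0.1100) = 0.1901
NOT A5 = 1 − 0.9300 = 0.0700
(A1 OR A3) AND NOT A5 = a·b on (0.1901, 0.0700) = 0.0133

0.013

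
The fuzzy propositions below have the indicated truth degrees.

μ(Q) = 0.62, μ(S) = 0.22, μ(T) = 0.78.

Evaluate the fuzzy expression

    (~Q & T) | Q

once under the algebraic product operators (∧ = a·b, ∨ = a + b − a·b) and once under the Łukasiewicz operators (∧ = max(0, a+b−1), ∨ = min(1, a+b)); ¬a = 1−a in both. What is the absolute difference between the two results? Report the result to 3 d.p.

0.047

Under algebraic product:
  ~Q = 1 − 0.6200 = 0.3800
  ~Q & T = a·b on (0.3800, 0.7800) = 0.2964
  (~Q & T) | Q = a + b − a·b on (0.2964, 0.6200) = 0.7326
  → value = 0.7326
Under Łukasiewicz:
  ~Q = 1 − 0.62 = 0.38
  ~Q & T = max(0, a+b−1) on (0.38, 0.78) = 0.16
  (~Q & T) | Q = min(1, a+b) on (0.16, 0.62) = 0.78
  → value = 0.7800
|0.7326 − 0.7800| = 0.047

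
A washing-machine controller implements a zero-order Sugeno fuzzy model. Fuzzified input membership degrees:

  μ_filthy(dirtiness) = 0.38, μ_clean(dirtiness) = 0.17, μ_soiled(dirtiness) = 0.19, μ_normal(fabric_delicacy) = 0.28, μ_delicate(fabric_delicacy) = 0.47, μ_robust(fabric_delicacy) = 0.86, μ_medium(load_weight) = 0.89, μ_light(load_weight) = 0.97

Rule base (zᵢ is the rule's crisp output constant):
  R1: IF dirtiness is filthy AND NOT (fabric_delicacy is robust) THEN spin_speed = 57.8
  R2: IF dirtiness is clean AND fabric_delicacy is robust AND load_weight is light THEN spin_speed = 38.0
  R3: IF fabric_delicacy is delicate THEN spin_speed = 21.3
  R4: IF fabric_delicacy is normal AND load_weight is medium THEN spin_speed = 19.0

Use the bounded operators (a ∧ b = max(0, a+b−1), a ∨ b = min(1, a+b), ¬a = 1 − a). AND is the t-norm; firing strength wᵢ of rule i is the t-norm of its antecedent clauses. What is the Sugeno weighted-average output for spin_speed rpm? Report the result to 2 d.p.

20.69

R1 (z=57.8): filthy=0.38, ¬robust=1−0.86=0.14; AND[max(0, a+b−1)] → w = 0.00
R2 (z=38.0): clean=0.17, robust=0.86, light=0.97; AND[max(0, a+b−1)] → w = 0.00
R3 (z=21.3): delicate=0.47 → w = 0.47
R4 (z=19.0): normal=0.28, medium=0.89; AND[max(0, a+b−1)] → w = 0.17
Weighted average = (0.00·57.8 + 0.00·38.0 + 0.47·21.3 + 0.17·19.0) / (0.00 + 0.00 + 0.47 + 0.17)
  = 13.2410 / 0.6400 = 20.69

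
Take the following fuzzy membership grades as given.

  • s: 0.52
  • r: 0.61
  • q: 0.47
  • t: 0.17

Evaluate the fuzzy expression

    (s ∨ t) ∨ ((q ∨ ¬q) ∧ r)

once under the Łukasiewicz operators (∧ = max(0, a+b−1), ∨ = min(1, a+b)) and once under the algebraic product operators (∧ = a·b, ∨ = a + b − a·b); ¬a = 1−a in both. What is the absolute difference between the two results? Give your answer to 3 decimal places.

0.216

Under Łukasiewicz:
  s ∨ t = min(1, a+b) on (0.52, 0.17) = 0.69
  ¬q = 1 − 0.47 = 0.53
  q ∨ ¬q = min(1, a+b) on (0.47, 0.53) = 1.00
  (q ∨ ¬q) ∧ r = max(0, a+b−1) on (1.00, 0.61) = 0.61
  (s ∨ t) ∨ ((q ∨ ¬q) ∧ r) = min(1, a+b) on (0.69, 0.61) = 1.00
  → value = 1.0000
Under algebraic product:
  s ∨ t = a + b − a·b on (0.5200, 0.1700) = 0.6016
  ¬q = 1 − 0.4700 = 0.5300
  q ∨ ¬q = a + b − a·b on (0.4700, 0.5300) = 0.7509
  (q ∨ ¬q) ∧ r = a·b on (0.7509, 0.6100) = 0.4580
  (s ∨ t) ∨ ((q ∨ ¬q) ∧ r) = a + b − a·b on (0.6016, 0.4580) = 0.7841
  → value = 0.7841
|1.0000 − 0.7841| = 0.216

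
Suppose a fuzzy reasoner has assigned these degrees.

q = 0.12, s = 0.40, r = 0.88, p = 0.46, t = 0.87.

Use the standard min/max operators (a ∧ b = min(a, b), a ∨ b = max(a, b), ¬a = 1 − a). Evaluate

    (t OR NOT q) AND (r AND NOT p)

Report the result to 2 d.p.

0.54

NOT q = 1 − 0.12 = 0.88
t OR NOT q = max(a, b) on (0.87, 0.88) = 0.88
NOT p = 1 − 0.46 = 0.54
r AND NOT p = min(a, b) on (0.88, 0.54) = 0.54
(t OR NOT q) AND (r AND NOT p) = min(a, b) on (0.88, 0.54) = 0.54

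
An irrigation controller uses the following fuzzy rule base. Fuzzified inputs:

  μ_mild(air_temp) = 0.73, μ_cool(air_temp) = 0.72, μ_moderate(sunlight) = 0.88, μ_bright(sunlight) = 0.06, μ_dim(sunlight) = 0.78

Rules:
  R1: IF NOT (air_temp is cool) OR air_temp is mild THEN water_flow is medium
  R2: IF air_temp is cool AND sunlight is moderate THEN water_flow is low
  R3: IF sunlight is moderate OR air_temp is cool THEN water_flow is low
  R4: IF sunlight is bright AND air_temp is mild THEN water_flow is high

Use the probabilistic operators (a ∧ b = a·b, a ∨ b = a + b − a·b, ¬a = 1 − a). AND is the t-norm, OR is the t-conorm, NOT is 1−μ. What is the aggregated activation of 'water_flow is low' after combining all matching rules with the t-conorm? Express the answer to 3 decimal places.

0.988

R1: ¬cool=1−0.72=0.28, mild=0.73; OR[a + b − a·b] → w = 0.8056
R2: cool=0.72, moderate=0.88; AND[a·b] → w = 0.6336
R3: moderate=0.88, cool=0.72; OR[a + b − a·b] → w = 0.9664
R4: bright=0.06, mild=0.73; AND[a·b] → w = 0.0438
Rules with consequent 'low': {R2, R3} → strengths 0.6336, 0.9664
Aggregate via t-conorm [a + b − a·b]: 0.9877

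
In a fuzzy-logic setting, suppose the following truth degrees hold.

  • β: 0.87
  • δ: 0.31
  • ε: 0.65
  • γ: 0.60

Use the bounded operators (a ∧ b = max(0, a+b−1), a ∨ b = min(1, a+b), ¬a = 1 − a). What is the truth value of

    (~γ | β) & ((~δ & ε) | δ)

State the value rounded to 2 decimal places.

0.65

~γ = 1 − 0.60 = 0.40
~γ | β = min(1, a+b) on (0.40, 0.87) = 1.00
~δ = 1 − 0.31 = 0.69
~δ & ε = max(0, a+b−1) on (0.69, 0.65) = 0.34
(~δ & ε) | δ = min(1, a+b) on (0.34, 0.31) = 0.65
(~γ | β) & ((~δ & ε) | δ) = max(0, a+b−1) on (1.00, 0.65) = 0.65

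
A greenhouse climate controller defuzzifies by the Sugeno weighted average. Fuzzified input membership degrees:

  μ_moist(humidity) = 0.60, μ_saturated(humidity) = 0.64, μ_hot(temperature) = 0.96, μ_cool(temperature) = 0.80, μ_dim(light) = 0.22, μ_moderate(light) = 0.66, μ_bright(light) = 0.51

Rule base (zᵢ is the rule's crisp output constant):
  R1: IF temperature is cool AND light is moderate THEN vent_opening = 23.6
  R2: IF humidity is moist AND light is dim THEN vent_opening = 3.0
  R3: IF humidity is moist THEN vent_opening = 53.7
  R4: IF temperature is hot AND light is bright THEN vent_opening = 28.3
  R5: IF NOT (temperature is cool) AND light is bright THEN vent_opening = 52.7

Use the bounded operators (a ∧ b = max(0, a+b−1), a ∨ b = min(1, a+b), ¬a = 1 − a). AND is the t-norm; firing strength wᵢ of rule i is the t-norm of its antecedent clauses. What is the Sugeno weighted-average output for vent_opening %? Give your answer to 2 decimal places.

R1 (z=23.6): cool=0.80, moderate=0.66; AND[max(0, a+b−1)] → w = 0.46
R2 (z=3.0): moist=0.60, dim=0.22; AND[max(0, a+b−1)] → w = 0.00
R3 (z=53.7): moist=0.60 → w = 0.60
R4 (z=28.3): hot=0.96, bright=0.51; AND[max(0, a+b−1)] → w = 0.47
R5 (z=52.7): ¬cool=1−0.80=0.20, bright=0.51; AND[max(0, a+b−1)] → w = 0.00
Weighted average = (0.46·23.6 + 0.00·3.0 + 0.60·53.7 + 0.47·28.3 + 0.00·52.7) / (0.46 + 0.00 + 0.60 + 0.47 + 0.00)
  = 56.3770 / 1.5300 = 36.85

36.85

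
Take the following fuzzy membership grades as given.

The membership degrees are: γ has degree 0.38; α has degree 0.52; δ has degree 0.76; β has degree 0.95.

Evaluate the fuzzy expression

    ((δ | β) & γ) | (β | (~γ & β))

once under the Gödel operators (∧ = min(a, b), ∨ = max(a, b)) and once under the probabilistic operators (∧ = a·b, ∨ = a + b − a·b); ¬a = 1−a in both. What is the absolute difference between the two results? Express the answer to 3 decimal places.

Under Gödel:
  δ | β = max(a, b) on (0.76, 0.95) = 0.95
  (δ | β) & γ = min(a, b) on (0.95, 0.38) = 0.38
  ~γ = 1 − 0.38 = 0.62
  ~γ & β = min(a, b) on (0.62, 0.95) = 0.62
  β | (~γ & β) = max(a, b) on (0.95, 0.62) = 0.95
  ((δ | β) & γ) | (β | (~γ & β)) = max(a, b) on (0.38, 0.95) = 0.95
  → value = 0.9500
Under probabilistic:
  δ | β = a + b − a·b on (0.7600, 0.9500) = 0.9880
  (δ | β) & γ = a·b on (0.9880, 0.3800) = 0.3754
  ~γ = 1 − 0.3800 = 0.6200
  ~γ & β = a·b on (0.6200, 0.9500) = 0.5890
  β | (~γ & β) = a + b − a·b on (0.9500, 0.5890) = 0.9794
  ((δ | β) & γ) | (β | (~γ & β)) = a + b − a·b on (0.3754, 0.9794) = 0.9872
  → value = 0.9872
|0.9500 − 0.9872| = 0.037

0.037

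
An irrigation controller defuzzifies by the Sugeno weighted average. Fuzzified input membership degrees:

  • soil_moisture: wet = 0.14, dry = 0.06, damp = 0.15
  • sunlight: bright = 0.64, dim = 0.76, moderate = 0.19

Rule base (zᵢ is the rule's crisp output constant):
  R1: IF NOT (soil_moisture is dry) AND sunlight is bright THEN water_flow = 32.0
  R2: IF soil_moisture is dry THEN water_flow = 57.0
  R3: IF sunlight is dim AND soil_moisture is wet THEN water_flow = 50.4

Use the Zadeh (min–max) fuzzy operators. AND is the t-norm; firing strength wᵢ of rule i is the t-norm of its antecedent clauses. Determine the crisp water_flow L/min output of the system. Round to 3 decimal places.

R1 (z=32.0): ¬dry=1−0.06=0.94, bright=0.64; AND[min(a, b)] → w = 0.64
R2 (z=57.0): dry=0.06 → w = 0.06
R3 (z=50.4): dim=0.76, wet=0.14; AND[min(a, b)] → w = 0.14
Weighted average = (0.64·32.0 + 0.06·57.0 + 0.14·50.4) / (0.64 + 0.06 + 0.14)
  = 30.9560 / 0.8400 = 36.852

36.852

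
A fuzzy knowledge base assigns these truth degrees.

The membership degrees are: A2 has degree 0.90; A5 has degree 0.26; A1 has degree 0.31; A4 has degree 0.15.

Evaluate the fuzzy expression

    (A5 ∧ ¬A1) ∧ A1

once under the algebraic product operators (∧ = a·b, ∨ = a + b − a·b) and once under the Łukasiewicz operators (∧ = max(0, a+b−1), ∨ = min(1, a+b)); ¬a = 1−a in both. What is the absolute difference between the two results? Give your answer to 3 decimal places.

Under algebraic product:
  ¬A1 = 1 − 0.3100 = 0.6900
  A5 ∧ ¬A1 = a·b on (0.2600, 0.6900) = 0.1794
  (A5 ∧ ¬A1) ∧ A1 = a·b on (0.1794, 0.3100) = 0.0556
  → value = 0.0556
Under Łukasiewicz:
  ¬A1 = 1 − 0.31 = 0.69
  A5 ∧ ¬A1 = max(0, a+b−1) on (0.26, 0.69) = 0.00
  (A5 ∧ ¬A1) ∧ A1 = max(0, a+b−1) on (0.00, 0.31) = 0.00
  → value = 0.0000
|0.0556 − 0.0000| = 0.056

0.056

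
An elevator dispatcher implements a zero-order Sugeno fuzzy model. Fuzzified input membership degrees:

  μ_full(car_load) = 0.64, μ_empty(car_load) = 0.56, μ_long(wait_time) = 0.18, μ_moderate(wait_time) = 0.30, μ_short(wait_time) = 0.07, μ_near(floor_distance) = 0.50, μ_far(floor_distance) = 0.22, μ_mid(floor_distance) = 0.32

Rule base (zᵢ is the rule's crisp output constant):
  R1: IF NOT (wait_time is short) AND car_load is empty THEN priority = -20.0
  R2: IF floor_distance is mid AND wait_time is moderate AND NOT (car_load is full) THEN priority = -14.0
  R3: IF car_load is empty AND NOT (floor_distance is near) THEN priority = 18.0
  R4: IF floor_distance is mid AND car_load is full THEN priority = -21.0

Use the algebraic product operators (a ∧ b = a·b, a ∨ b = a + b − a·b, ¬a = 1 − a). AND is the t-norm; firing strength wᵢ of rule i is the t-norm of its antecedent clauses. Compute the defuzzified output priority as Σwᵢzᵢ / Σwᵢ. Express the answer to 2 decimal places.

R1 (z=-20.0): ¬short=1−0.07=0.93, empty=0.56; AND[a·b] → w = 0.5208
R2 (z=-14.0): mid=0.32, moderate=0.30, ¬full=1−0.64=0.36; AND[a·b] → w = 0.0346
R3 (z=18.0): empty=0.56, ¬near=1−0.50=0.50; AND[a·b] → w = 0.2800
R4 (z=-21.0): mid=0.32, full=0.64; AND[a·b] → w = 0.2048
Weighted average = (0.5208·-20.0 + 0.0346·-14.0 + 0.2800·18.0 + 0.2048·-21.0) / (0.5208 + 0.0346 + 0.2800 + 0.2048)
  = -10.1606 / 1.0402 = -9.77

-9.77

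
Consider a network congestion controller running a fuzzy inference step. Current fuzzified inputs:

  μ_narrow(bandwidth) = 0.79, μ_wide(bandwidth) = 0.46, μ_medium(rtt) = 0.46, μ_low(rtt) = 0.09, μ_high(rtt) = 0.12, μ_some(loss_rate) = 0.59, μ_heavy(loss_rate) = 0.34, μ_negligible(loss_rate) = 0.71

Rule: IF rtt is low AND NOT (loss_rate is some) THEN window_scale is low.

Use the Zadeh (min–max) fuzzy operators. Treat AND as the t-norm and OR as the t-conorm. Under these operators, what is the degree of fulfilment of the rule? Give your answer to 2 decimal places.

firing strength: low=0.09, ¬some=1−0.59=0.41; AND[min(a, b)] → w = 0.09

0.09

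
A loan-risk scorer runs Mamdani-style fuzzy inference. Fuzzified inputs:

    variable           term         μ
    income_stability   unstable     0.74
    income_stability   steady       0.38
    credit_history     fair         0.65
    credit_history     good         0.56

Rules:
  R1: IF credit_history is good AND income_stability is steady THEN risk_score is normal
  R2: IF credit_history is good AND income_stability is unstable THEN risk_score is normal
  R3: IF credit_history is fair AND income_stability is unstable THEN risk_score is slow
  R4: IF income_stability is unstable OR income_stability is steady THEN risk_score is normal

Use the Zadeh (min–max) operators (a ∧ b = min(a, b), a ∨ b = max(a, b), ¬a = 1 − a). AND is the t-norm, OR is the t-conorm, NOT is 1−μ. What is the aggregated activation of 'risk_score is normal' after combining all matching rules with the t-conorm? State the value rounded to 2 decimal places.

0.74

R1: good=0.56, steady=0.38; AND[min(a, b)] → w = 0.38
R2: good=0.56, unstable=0.74; AND[min(a, b)] → w = 0.56
R3: fair=0.65, unstable=0.74; AND[min(a, b)] → w = 0.65
R4: unstable=0.74, steady=0.38; OR[max(a, b)] → w = 0.74
Rules with consequent 'normal': {R1, R2, R4} → strengths 0.38, 0.56, 0.74
Aggregate via t-conorm [max(a, b)]: 0.74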